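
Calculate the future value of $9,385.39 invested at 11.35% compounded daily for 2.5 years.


Compound interest formula: A = P(1 + r/n)^(nt)
A = $9,385.39 × (1 + 0.1135/365)^(365 × 2.5)
Growth factor: (1 + 0.1135/365)^912.5 = 1.328042
A = $9,385.39 × 1.328042
A = $12,464.19

A = P(1 + r/n)^(nt) = $12,464.19


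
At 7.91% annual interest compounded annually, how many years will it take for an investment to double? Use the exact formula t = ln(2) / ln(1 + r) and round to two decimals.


Doubling condition: (1 + r)^t = 2
Take ln of both sides: t × ln(1 + r) = ln(2)
t = ln(2) / ln(1 + r)
t = 0.693147 / 0.076127
t = 9.11

t = ln(2) / ln(1 + r) = 9.11 years


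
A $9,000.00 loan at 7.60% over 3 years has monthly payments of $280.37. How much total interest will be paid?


Total paid over the life of the loan = PMT × n.
Total paid = $280.37 × 36 = $10,093.32
Total interest = total paid − principal = $10,093.32 − $9,000.00 = $1,093.32

Total interest = (PMT × n) - PV = $1,093.32


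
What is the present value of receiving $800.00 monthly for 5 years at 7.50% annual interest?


Present value of an ordinary annuity: PV = PMT × (1 − (1 + r)^(−n)) / r
Monthly rate r = 0.075/12 = 0.00625, n = 60
PV = $800.00 × (1 − (1 + 0.075/12)^(−60)) / (0.075/12)
PV = $800.00 × 49.905308
PV = $39,924.25

PV = PMT × (1-(1+r)^(-n))/r = $39,924.25


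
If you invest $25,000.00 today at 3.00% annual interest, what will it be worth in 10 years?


Future value formula: FV = PV × (1 + r)^t
FV = $25,000.00 × (1 + 0.03)^10
FV = $25,000.00 × 1.3439164
FV = $33,597.91

FV = PV × (1 + r)^t = $33,597.91


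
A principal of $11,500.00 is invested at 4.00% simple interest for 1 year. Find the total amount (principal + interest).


Total amount formula: A = P(1 + rt) = P + P·r·t
Interest: I = P × r × t = $11,500.00 × 0.04 × 1 = $460.00
A = P + I = $11,500.00 + $460.00 = $11,960.00

A = P + I = P(1 + rt) = $11,960.00


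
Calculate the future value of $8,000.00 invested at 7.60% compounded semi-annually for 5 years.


Compound interest formula: A = P(1 + r/n)^(nt)
A = $8,000.00 × (1 + 0.076/2)^(2 × 5)
Growth factor: (1 + 0.076/2)^10 = 1.45202313
A = $8,000.00 × 1.45202313
A = $11,616.19

A = P(1 + r/n)^(nt) = $11,616.19


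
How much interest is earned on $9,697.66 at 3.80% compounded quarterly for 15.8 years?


Compound interest earned = final amount − principal.
A = P(1 + r/n)^(nt) = $9,697.66 × (1 + 0.038/4)^(4 × 15.8) = $17,627.33
Interest = A − P = $17,627.33 − $9,697.66 = $7,929.67

Interest = A - P = $7,929.67


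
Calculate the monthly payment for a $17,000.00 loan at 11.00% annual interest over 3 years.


Loan payment formula: PMT = PV × r / (1 − (1 + r)^(−n))
Monthly rate r = 0.11/12 ≈ 0.00916667, n = 36 months
Denominator: 1 − (1 + 0.11/12)^(−36) = 0.279995
PMT = $17,000.00 × (0.11/12) / 0.279995
PMT = $556.56 per month

PMT = PV × r / (1-(1+r)^(-n)) = $556.56/month


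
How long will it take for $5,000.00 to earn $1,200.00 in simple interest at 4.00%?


Rearrange the simple interest formula for t:
I = P × r × t  ⇒  t = I / (P × r)
t = $1,200.00 / ($5,000.00 × 0.04)
t = 6

t = I/(P×r) = 6 years


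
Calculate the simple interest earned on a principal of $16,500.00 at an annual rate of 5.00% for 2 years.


Simple interest formula: I = P × r × t
I = $16,500.00 × 0.05 × 2
I = $1,650.00

I = P × r × t = $1,650.00


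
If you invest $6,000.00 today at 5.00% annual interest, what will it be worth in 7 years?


Future value formula: FV = PV × (1 + r)^t
FV = $6,000.00 × (1 + 0.05)^7
FV = $6,000.00 × 1.407100
FV = $8,442.60

FV = PV × (1 + r)^t = $8,442.60


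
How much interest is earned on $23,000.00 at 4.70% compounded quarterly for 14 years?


Compound interest earned = final amount − principal.
A = P(1 + r/n)^(nt) = $23,000.00 × (1 + 0.047/4)^(4 × 14) = $44,241.29
Interest = A − P = $44,241.29 − $23,000.00 = $21,241.29

Interest = A - P = $21,241.29


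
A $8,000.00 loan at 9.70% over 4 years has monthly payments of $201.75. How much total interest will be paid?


Total paid over the life of the loan = PMT × n.
Total paid = $201.75 × 48 = $9,684.00
Total interest = total paid − principal = $9,684.00 − $8,000.00 = $1,684.00

Total interest = (PMT × n) - PV = $1,684.00


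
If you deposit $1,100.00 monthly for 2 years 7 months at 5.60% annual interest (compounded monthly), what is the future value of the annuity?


Future value of an ordinary annuity: FV = PMT × ((1 + r)^n − 1) / r
Monthly rate r = 0.056/12 ≈ 0.00466667, n = 31
FV = $1,100.00 × ((1 + 0.056/12)^31 − 1) / (0.056/12)
FV = $1,100.00 × 33.271171
FV = $36,598.29

FV = PMT × ((1+r)^n - 1)/r = $36,598.29


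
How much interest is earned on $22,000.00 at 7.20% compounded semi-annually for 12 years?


Compound interest earned = final amount − principal.
A = P(1 + r/n)^(nt) = $22,000.00 × (1 + 0.072/2)^(2 × 12) = $51,411.09
Interest = A − P = $51,411.09 − $22,000.00 = $29,411.09

Interest = A - P = $29,411.09


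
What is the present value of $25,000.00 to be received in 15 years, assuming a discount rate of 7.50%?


Present value formula: PV = FV / (1 + r)^t
PV = $25,000.00 / (1 + 0.075)^15
PV = $25,000.00 / 2.958877
PV = $8,449.15

PV = FV / (1 + r)^t = $8,449.15


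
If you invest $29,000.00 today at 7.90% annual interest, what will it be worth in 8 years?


Future value formula: FV = PV × (1 + r)^t
FV = $29,000.00 × (1 + 0.079)^8
FV = $29,000.00 × 1.837264
FV = $53,280.66

FV = PV × (1 + r)^t = $53,280.66


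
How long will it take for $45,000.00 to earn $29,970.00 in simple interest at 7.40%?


Rearrange the simple interest formula for t:
I = P × r × t  ⇒  t = I / (P × r)
t = $29,970.00 / ($45,000.00 × 0.074)
t = 9

t = I/(P×r) = 9 years


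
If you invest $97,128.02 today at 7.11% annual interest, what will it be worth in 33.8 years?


Future value formula: FV = PV × (1 + r)^t
FV = $97,128.02 × (1 + 0.0711)^33.8
FV = $97,128.02 × 10.1918882
FV = $989,917.92

FV = PV × (1 + r)^t = $989,917.92


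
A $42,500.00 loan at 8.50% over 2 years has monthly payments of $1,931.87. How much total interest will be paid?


Total paid over the life of the loan = PMT × n.
Total paid = $1,931.87 × 24 = $46,364.88
Total interest = total paid − principal = $46,364.88 − $42,500.00 = $3,864.88

Total interest = (PMT × n) - PV = $3,864.88


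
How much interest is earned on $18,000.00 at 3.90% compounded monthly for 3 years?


Compound interest earned = final amount − principal.
A = P(1 + r/n)^(nt) = $18,000.00 × (1 + 0.039/12)^(12 × 3) = $20,230.31
Interest = A − P = $20,230.31 − $18,000.00 = $2,230.31

Interest = A - P = $2,230.31


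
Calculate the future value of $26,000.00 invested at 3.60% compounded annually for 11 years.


Compound interest formula: A = P(1 + r/n)^(nt)
A = $26,000.00 × (1 + 0.036/1)^(1 × 11)
Growth factor: (1 + 0.036/1)^11 = 1.4755615
A = $26,000.00 × 1.4755615
A = $38,364.60

A = P(1 + r/n)^(nt) = $38,364.60


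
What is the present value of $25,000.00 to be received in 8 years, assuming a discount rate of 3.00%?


Present value formula: PV = FV / (1 + r)^t
PV = $25,000.00 / (1 + 0.03)^8
PV = $25,000.00 / 1.266770
PV = $19,735.23

PV = FV / (1 + r)^t = $19,735.23


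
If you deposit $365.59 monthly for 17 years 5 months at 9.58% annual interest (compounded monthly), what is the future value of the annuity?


Future value of an ordinary annuity: FV = PMT × ((1 + r)^n − 1) / r
Monthly rate r = 0.0958/12 ≈ 0.00798333, n = 209
FV = $365.59 × ((1 + 0.0958/12)^209 − 1) / (0.0958/12)
FV = $365.59 × 534.772799
FV = $195,507.59

FV = PMT × ((1+r)^n - 1)/r = $195,507.59


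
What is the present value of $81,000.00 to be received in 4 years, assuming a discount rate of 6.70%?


Present value formula: PV = FV / (1 + r)^t
PV = $81,000.00 / (1 + 0.067)^4
PV = $81,000.00 / 1.2961572
PV = $62,492.42

PV = FV / (1 + r)^t = $62,492.42


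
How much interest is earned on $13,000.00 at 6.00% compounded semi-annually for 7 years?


Compound interest earned = final amount − principal.
A = P(1 + r/n)^(nt) = $13,000.00 × (1 + 0.06/2)^(2 × 7) = $19,663.67
Interest = A − P = $19,663.67 − $13,000.00 = $6,663.67

Interest = A - P = $6,663.67


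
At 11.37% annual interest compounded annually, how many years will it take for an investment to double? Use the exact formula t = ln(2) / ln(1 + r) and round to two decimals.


Doubling condition: (1 + r)^t = 2
Take ln of both sides: t × ln(1 + r) = ln(2)
t = ln(2) / ln(1 + r)
t = 0.693147 / 0.107688
t = 6.44

t = ln(2) / ln(1 + r) = 6.44 years


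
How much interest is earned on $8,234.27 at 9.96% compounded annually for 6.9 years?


Compound interest earned = final amount − principal.
A = P(1 + r/n)^(nt) = $8,234.27 × (1 + 0.0996/1)^(1 × 6.9) = $15,854.22
Interest = A − P = $15,854.22 − $8,234.27 = $7,619.95

Interest = A - P = $7,619.95


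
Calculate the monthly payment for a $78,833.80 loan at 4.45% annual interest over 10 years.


Loan payment formula: PMT = PV × r / (1 − (1 + r)^(−n))
Monthly rate r = 0.0445/12 ≈ 0.00370833, n = 120 months
Denominator: 1 − (1 + 0.0445/12)^(−120) = 0.358648
PMT = $78,833.80 × (0.0445/12) / 0.358648
PMT = $815.12 per month

PMT = PV × r / (1-(1+r)^(-n)) = $815.12/month


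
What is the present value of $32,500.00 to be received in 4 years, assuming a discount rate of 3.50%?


Present value formula: PV = FV / (1 + r)^t
PV = $32,500.00 / (1 + 0.035)^4
PV = $32,500.00 / 1.147523
PV = $28,321.87

PV = FV / (1 + r)^t = $28,321.87


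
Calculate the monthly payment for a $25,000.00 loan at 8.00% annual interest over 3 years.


Loan payment formula: PMT = PV × r / (1 − (1 + r)^(−n))
Monthly rate r = 0.08/12 ≈ 0.00666667, n = 36 months
Denominator: 1 − (1 + 0.08/12)^(−36) = 0.212745
PMT = $25,000.00 × (0.08/12) / 0.212745
PMT = $783.41 per month

PMT = PV × r / (1-(1+r)^(-n)) = $783.41/month


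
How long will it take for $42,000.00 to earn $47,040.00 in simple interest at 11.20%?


Rearrange the simple interest formula for t:
I = P × r × t  ⇒  t = I / (P × r)
t = $47,040.00 / ($42,000.00 × 0.112)
t = 10

t = I/(P×r) = 10 years


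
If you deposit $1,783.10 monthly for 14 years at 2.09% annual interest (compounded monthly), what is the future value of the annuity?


Future value of an ordinary annuity: FV = PMT × ((1 + r)^n − 1) / r
Monthly rate r = 0.0209/12 ≈ 0.00174167, n = 168
FV = $1,783.10 × ((1 + 0.0209/12)^168 − 1) / (0.0209/12)
FV = $1,783.10 × 194.965977
FV = $347,643.83

FV = PMT × ((1+r)^n - 1)/r = $347,643.83


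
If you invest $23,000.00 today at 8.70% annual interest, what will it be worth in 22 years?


Future value formula: FV = PV × (1 + r)^t
FV = $23,000.00 × (1 + 0.087)^22
FV = $23,000.00 × 6.2668597
FV = $144,137.77

FV = PV × (1 + r)^t = $144,137.77


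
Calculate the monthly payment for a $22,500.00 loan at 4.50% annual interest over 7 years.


Loan payment formula: PMT = PV × r / (1 − (1 + r)^(−n))
Monthly rate r = 0.045/12 = 0.00375, n = 84 months
Denominator: 1 − (1 + 0.045/12)^(−84) = 0.269781
PMT = $22,500.00 × (0.045/12) / 0.269781
PMT = $312.75 per month

PMT = PV × r / (1-(1+r)^(-n)) = $312.75/month


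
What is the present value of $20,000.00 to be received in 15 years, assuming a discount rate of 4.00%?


Present value formula: PV = FV / (1 + r)^t
PV = $20,000.00 / (1 + 0.04)^15
PV = $20,000.00 / 1.800944
PV = $11,105.29

PV = FV / (1 + r)^t = $11,105.29


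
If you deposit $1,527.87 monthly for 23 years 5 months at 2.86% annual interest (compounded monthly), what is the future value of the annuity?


Future value of an ordinary annuity: FV = PMT × ((1 + r)^n − 1) / r
Monthly rate r = 0.0286/12 ≈ 0.00238333, n = 281
FV = $1,527.87 × ((1 + 0.0286/12)^281 − 1) / (0.0286/12)
FV = $1,527.87 × 399.494097
FV = $610,375.05

FV = PMT × ((1+r)^n - 1)/r = $610,375.05


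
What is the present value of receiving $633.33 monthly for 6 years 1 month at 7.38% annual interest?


Present value of an ordinary annuity: PV = PMT × (1 − (1 + r)^(−n)) / r
Monthly rate r = 0.0738/12 = 0.00615, n = 73
PV = $633.33 × (1 − (1 + 0.0738/12)^(−73)) / (0.0738/12)
PV = $633.33 × 58.670536
PV = $37,157.81

PV = PMT × (1-(1+r)^(-n))/r = $37,157.81


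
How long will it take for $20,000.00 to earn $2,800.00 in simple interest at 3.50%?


Rearrange the simple interest formula for t:
I = P × r × t  ⇒  t = I / (P × r)
t = $2,800.00 / ($20,000.00 × 0.035)
t = 4

t = I/(P×r) = 4 years


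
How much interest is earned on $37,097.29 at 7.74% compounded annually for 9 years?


Compound interest earned = final amount − principal.
A = P(1 + r/n)^(nt) = $37,097.29 × (1 + 0.0774/1)^(1 × 9) = $72,566.29
Interest = A − P = $72,566.29 − $37,097.29 = $35,469.00

Interest = A - P = $35,469.00


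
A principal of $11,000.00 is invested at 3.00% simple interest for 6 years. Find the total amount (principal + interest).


Total amount formula: A = P(1 + rt) = P + P·r·t
Interest: I = P × r × t = $11,000.00 × 0.03 × 6 = $1,980.00
A = P + I = $11,000.00 + $1,980.00 = $12,980.00

A = P + I = P(1 + rt) = $12,980.00


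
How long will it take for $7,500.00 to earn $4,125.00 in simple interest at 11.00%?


Rearrange the simple interest formula for t:
I = P × r × t  ⇒  t = I / (P × r)
t = $4,125.00 / ($7,500.00 × 0.11)
t = 5

t = I/(P×r) = 5 years


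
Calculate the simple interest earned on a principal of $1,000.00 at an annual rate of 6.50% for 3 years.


Simple interest formula: I = P × r × t
I = $1,000.00 × 0.065 × 3
I = $195.00

I = P × r × t = $195.00


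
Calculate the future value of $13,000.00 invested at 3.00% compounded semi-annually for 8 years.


Compound interest formula: A = P(1 + r/n)^(nt)
A = $13,000.00 × (1 + 0.03/2)^(2 × 8)
Growth factor: (1 + 0.03/2)^16 = 1.2689855
A = $13,000.00 × 1.2689855
A = $16,496.81

A = P(1 + r/n)^(nt) = $16,496.81


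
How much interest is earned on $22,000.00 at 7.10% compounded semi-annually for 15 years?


Compound interest earned = final amount − principal.
A = P(1 + r/n)^(nt) = $22,000.00 × (1 + 0.071/2)^(2 × 15) = $62,650.68
Interest = A − P = $62,650.68 − $22,000.00 = $40,650.68

Interest = A - P = $40,650.68


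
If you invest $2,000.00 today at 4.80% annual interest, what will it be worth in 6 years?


Future value formula: FV = PV × (1 + r)^t
FV = $2,000.00 × (1 + 0.048)^6
FV = $2,000.00 × 1.324853
FV = $2,649.71

FV = PV × (1 + r)^t = $2,649.71


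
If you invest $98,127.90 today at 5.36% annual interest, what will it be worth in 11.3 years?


Future value formula: FV = PV × (1 + r)^t
FV = $98,127.90 × (1 + 0.0536)^11.3
FV = $98,127.90 × 1.80399824
FV = $177,022.56

FV = PV × (1 + r)^t = $177,022.56


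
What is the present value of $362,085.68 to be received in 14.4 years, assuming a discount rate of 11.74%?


Present value formula: PV = FV / (1 + r)^t
PV = $362,085.68 / (1 + 0.1174)^14.4
PV = $362,085.68 / 4.9454385
PV = $73,216.09

PV = FV / (1 + r)^t = $73,216.09


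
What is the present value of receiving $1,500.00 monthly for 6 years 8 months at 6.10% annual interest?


Present value of an ordinary annuity: PV = PMT × (1 − (1 + r)^(−n)) / r
Monthly rate r = 0.061/12 ≈ 0.00508333, n = 80
PV = $1,500.00 × (1 − (1 + 0.061/12)^(−80)) / (0.061/12)
PV = $1,500.00 × 65.596252
PV = $98,394.38

PV = PMT × (1-(1+r)^(-n))/r = $98,394.38


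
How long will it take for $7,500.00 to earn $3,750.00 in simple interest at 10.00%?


Rearrange the simple interest formula for t:
I = P × r × t  ⇒  t = I / (P × r)
t = $3,750.00 / ($7,500.00 × 0.1)
t = 5

t = I/(P×r) = 5 years


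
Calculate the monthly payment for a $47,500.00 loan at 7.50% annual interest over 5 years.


Loan payment formula: PMT = PV × r / (1 − (1 + r)^(−n))
Monthly rate r = 0.075/12 = 0.00625, n = 60 months
Denominator: 1 − (1 + 0.075/12)^(−60) = 0.311908
PMT = $47,500.00 × (0.075/12) / 0.311908
PMT = $951.80 per month

PMT = PV × r / (1-(1+r)^(-n)) = $951.80/month


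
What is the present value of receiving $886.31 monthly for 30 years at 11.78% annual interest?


Present value of an ordinary annuity: PV = PMT × (1 − (1 + r)^(−n)) / r
Monthly rate r = 0.1178/12 ≈ 0.00981667, n = 360
PV = $886.31 × (1 − (1 + 0.1178/12)^(−360)) / (0.1178/12)
PV = $886.31 × 98.842584
PV = $87,605.17

PV = PMT × (1-(1+r)^(-n))/r = $87,605.17


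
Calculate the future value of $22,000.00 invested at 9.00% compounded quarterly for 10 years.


Compound interest formula: A = P(1 + r/n)^(nt)
A = $22,000.00 × (1 + 0.09/4)^(4 × 10)
Growth factor: (1 + 0.09/4)^40 = 2.435189
A = $22,000.00 × 2.435189
A = $53,574.16

A = P(1 + r/n)^(nt) = $53,574.16


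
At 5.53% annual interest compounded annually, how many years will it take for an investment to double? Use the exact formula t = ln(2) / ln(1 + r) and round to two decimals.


Doubling condition: (1 + r)^t = 2
Take ln of both sides: t × ln(1 + r) = ln(2)
t = ln(2) / ln(1 + r)
t = 0.693147 / 0.053825
t = 12.88

t = ln(2) / ln(1 + r) = 12.88 years


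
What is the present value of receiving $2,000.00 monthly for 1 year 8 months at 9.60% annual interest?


Present value of an ordinary annuity: PV = PMT × (1 − (1 + r)^(−n)) / r
Monthly rate r = 0.096/12 = 0.008, n = 20
PV = $2,000.00 × (1 − (1 + 0.096/12)^(−20)) / (0.096/12)
PV = $2,000.00 × 18.414195
PV = $36,828.39

PV = PMT × (1-(1+r)^(-n))/r = $36,828.39


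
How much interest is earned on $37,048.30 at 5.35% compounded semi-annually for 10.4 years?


Compound interest earned = final amount − principal.
A = P(1 + r/n)^(nt) = $37,048.30 × (1 + 0.0535/2)^(2 × 10.4) = $64,155.56
Interest = A − P = $64,155.56 − $37,048.30 = $27,107.26

Interest = A - P = $27,107.26


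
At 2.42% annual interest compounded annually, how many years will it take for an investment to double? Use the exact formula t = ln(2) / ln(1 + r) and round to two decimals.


Doubling condition: (1 + r)^t = 2
Take ln of both sides: t × ln(1 + r) = ln(2)
t = ln(2) / ln(1 + r)
t = 0.693147 / 0.023912
t = 28.99

t = ln(2) / ln(1 + r) = 28.99 years


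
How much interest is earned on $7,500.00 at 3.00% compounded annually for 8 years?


Compound interest earned = final amount − principal.
A = P(1 + r/n)^(nt) = $7,500.00 × (1 + 0.03/1)^(1 × 8) = $9,500.78
Interest = A − P = $9,500.78 − $7,500.00 = $2,000.78

Interest = A - P = $2,000.78


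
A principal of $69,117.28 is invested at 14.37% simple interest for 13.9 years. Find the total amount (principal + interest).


Total amount formula: A = P(1 + rt) = P + P·r·t
Interest: I = P × r × t = $69,117.28 × 0.1437 × 13.9 = $138,056.93
A = P + I = $69,117.28 + $138,056.93 = $207,174.21

A = P + I = P(1 + rt) = $207,174.21


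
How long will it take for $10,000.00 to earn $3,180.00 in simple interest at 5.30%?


Rearrange the simple interest formula for t:
I = P × r × t  ⇒  t = I / (P × r)
t = $3,180.00 / ($10,000.00 × 0.053)
t = 6

t = I/(P×r) = 6 years


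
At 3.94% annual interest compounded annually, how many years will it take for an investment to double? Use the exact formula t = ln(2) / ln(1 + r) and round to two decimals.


Doubling condition: (1 + r)^t = 2
Take ln of both sides: t × ln(1 + r) = ln(2)
t = ln(2) / ln(1 + r)
t = 0.693147 / 0.038644
t = 17.94

t = ln(2) / ln(1 + r) = 17.94 years


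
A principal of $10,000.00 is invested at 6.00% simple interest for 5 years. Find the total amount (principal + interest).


Total amount formula: A = P(1 + rt) = P + P·r·t
Interest: I = P × r × t = $10,000.00 × 0.06 × 5 = $3,000.00
A = P + I = $10,000.00 + $3,000.00 = $13,000.00

A = P + I = P(1 + rt) = $13,000.00


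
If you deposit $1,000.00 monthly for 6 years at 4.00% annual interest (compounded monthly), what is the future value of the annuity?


Future value of an ordinary annuity: FV = PMT × ((1 + r)^n − 1) / r
Monthly rate r = 0.04/12 ≈ 0.00333333, n = 72
FV = $1,000.00 × ((1 + 0.04/12)^72 − 1) / (0.04/12)
FV = $1,000.00 × 81.222564
FV = $81,222.56

FV = PMT × ((1+r)^n - 1)/r = $81,222.56


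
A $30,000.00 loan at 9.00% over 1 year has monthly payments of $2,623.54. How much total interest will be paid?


Total paid over the life of the loan = PMT × n.
Total paid = $2,623.54 × 12 = $31,482.48
Total interest = total paid − principal = $31,482.48 − $30,000.00 = $1,482.48

Total interest = (PMT × n) - PV = $1,482.48


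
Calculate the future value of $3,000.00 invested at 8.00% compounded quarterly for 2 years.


Compound interest formula: A = P(1 + r/n)^(nt)
A = $3,000.00 × (1 + 0.08/4)^(4 × 2)
Growth factor: (1 + 0.08/4)^8 = 1.171659
A = $3,000.00 × 1.171659
A = $3,514.98

A = P(1 + r/n)^(nt) = $3,514.98


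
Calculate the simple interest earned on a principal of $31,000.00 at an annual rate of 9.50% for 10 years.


Simple interest formula: I = P × r × t
I = $31,000.00 × 0.095 × 10
I = $29,450.00

I = P × r × t = $29,450.00


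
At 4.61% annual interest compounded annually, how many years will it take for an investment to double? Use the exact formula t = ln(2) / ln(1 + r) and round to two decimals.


Doubling condition: (1 + r)^t = 2
Take ln of both sides: t × ln(1 + r) = ln(2)
t = ln(2) / ln(1 + r)
t = 0.693147 / 0.045069
t = 15.38

t = ln(2) / ln(1 + r) = 15.38 years


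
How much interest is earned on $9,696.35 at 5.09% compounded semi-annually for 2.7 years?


Compound interest earned = final amount − principal.
A = P(1 + r/n)^(nt) = $9,696.35 × (1 + 0.0509/2)^(2 × 2.7) = $11,105.72
Interest = A − P = $11,105.72 − $9,696.35 = $1,409.37

Interest = A - P = $1,409.37


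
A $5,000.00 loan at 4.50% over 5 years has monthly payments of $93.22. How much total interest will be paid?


Total paid over the life of the loan = PMT × n.
Total paid = $93.22 × 60 = $5,593.20
Total interest = total paid − principal = $5,593.20 − $5,000.00 = $593.20

Total interest = (PMT × n) - PV = $593.20


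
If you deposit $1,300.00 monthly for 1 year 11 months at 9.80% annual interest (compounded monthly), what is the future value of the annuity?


Future value of an ordinary annuity: FV = PMT × ((1 + r)^n − 1) / r
Monthly rate r = 0.098/12 ≈ 0.00816667, n = 23
FV = $1,300.00 × ((1 + 0.098/12)^23 − 1) / (0.098/12)
FV = $1,300.00 × 25.189259
FV = $32,746.04

FV = PMT × ((1+r)^n - 1)/r = $32,746.04


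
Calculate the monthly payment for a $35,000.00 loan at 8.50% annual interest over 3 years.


Loan payment formula: PMT = PV × r / (1 − (1 + r)^(−n))
Monthly rate r = 0.085/12 ≈ 0.00708333, n = 36 months
Denominator: 1 − (1 + 0.085/12)^(−36) = 0.224387
PMT = $35,000.00 × (0.085/12) / 0.224387
PMT = $1,104.86 per month

PMT = PV × r / (1-(1+r)^(-n)) = $1,104.86/month


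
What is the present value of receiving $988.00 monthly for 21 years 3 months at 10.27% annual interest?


Present value of an ordinary annuity: PV = PMT × (1 − (1 + r)^(−n)) / r
Monthly rate r = 0.1027/12 ≈ 0.00855833, n = 255
PV = $988.00 × (1 − (1 + 0.1027/12)^(−255)) / (0.1027/12)
PV = $988.00 × 103.545226
PV = $102,302.68

PV = PMT × (1-(1+r)^(-n))/r = $102,302.68


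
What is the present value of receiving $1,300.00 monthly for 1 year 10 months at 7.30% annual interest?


Present value of an ordinary annuity: PV = PMT × (1 − (1 + r)^(−n)) / r
Monthly rate r = 0.073/12 ≈ 0.00608333, n = 22
PV = $1,300.00 × (1 − (1 + 0.073/12)^(−22)) / (0.073/12)
PV = $1,300.00 × 20.533059
PV = $26,692.98

PV = PMT × (1-(1+r)^(-n))/r = $26,692.98


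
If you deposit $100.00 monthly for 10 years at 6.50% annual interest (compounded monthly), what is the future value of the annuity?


Future value of an ordinary annuity: FV = PMT × ((1 + r)^n − 1) / r
Monthly rate r = 0.065/12 ≈ 0.00541667, n = 120
FV = $100.00 × ((1 + 0.065/12)^120 − 1) / (0.065/12)
FV = $100.00 × 168.403154
FV = $16,840.32

FV = PMT × ((1+r)^n - 1)/r = $16,840.32


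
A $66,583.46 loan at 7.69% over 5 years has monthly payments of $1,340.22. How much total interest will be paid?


Total paid over the life of the loan = PMT × n.
Total paid = $1,340.22 × 60 = $80,413.20
Total interest = total paid − principal = $80,413.20 − $66,583.46 = $13,829.74

Total interest = (PMT × n) - PV = $13,829.74


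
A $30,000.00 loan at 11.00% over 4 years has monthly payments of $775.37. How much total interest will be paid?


Total paid over the life of the loan = PMT × n.
Total paid = $775.37 × 48 = $37,217.76
Total interest = total paid − principal = $37,217.76 − $30,000.00 = $7,217.76

Total interest = (PMT × n) - PV = $7,217.76


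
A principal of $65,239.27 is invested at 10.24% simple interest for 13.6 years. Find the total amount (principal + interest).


Total amount formula: A = P(1 + rt) = P + P·r·t
Interest: I = P × r × t = $65,239.27 × 0.1024 × 13.6 = $90,854.82
A = P + I = $65,239.27 + $90,854.82 = $156,094.09

A = P + I = P(1 + rt) = $156,094.09


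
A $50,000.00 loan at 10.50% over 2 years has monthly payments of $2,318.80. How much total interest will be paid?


Total paid over the life of the loan = PMT × n.
Total paid = $2,318.80 × 24 = $55,651.20
Total interest = total paid − principal = $55,651.20 − $50,000.00 = $5,651.20

Total interest = (PMT × n) - PV = $5,651.20


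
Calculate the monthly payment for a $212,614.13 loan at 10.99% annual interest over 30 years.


Loan payment formula: PMT = PV × r / (1 − (1 + r)^(−n))
Monthly rate r = 0.1099/12 ≈ 0.00915833, n = 360 months
Denominator: 1 − (1 + 0.1099/12)^(−360) = 0.962447
PMT = $212,614.13 × (0.1099/12) / 0.962447
PMT = $2,023.17 per month

PMT = PV × r / (1-(1+r)^(-n)) = $2,023.17/month


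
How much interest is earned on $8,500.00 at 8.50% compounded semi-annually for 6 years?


Compound interest earned = final amount − principal.
A = P(1 + r/n)^(nt) = $8,500.00 × (1 + 0.085/2)^(2 × 6) = $14,006.57
Interest = A − P = $14,006.57 − $8,500.00 = $5,506.57

Interest = A - P = $5,506.57


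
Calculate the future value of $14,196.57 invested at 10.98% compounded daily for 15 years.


Compound interest formula: A = P(1 + r/n)^(nt)
A = $14,196.57 × (1 + 0.1098/365)^(365 × 15)
Growth factor: (1 + 0.1098/365)^5475 = 5.1900967
A = $14,196.57 × 5.1900967
A = $73,681.57

A = P(1 + r/n)^(nt) = $73,681.57


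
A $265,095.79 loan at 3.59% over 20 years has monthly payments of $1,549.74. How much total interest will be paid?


Total paid over the life of the loan = PMT × n.
Total paid = $1,549.74 × 240 = $371,937.60
Total interest = total paid − principal = $371,937.60 − $265,095.79 = $106,841.81

Total interest = (PMT × n) - PV = $106,841.81


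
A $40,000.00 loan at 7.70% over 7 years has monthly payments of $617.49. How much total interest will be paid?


Total paid over the life of the loan = PMT × n.
Total paid = $617.49 × 84 = $51,869.16
Total interest = total paid − principal = $51,869.16 − $40,000.00 = $11,869.16

Total interest = (PMT × n) - PV = $11,869.16


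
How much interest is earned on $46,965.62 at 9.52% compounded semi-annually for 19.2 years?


Compound interest earned = final amount − principal.
A = P(1 + r/n)^(nt) = $46,965.62 × (1 + 0.0952/2)^(2 × 19.2) = $280,083.08
Interest = A − P = $280,083.08 − $46,965.62 = $233,117.46

Interest = A - P = $233,117.46


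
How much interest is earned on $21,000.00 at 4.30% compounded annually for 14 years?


Compound interest earned = final amount − principal.
A = P(1 + r/n)^(nt) = $21,000.00 × (1 + 0.043/1)^(1 × 14) = $37,861.66
Interest = A − P = $37,861.66 − $21,000.00 = $16,861.66

Interest = A - P = $16,861.66


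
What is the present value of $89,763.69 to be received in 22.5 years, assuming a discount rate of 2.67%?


Present value formula: PV = FV / (1 + r)^t
PV = $89,763.69 / (1 + 0.0267)^22.5
PV = $89,763.69 / 1.8091732
PV = $49,615.86

PV = FV / (1 + r)^t = $49,615.86


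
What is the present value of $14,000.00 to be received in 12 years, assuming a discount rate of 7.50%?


Present value formula: PV = FV / (1 + r)^t
PV = $14,000.00 / (1 + 0.075)^12
PV = $14,000.00 / 2.381780
PV = $5,877.96

PV = FV / (1 + r)^t = $5,877.96


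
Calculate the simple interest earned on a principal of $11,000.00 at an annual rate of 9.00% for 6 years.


Simple interest formula: I = P × r × t
I = $11,000.00 × 0.09 × 6
I = $5,940.00

I = P × r × t = $5,940.00


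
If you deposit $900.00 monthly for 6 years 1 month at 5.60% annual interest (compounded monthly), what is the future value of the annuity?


Future value of an ordinary annuity: FV = PMT × ((1 + r)^n − 1) / r
Monthly rate r = 0.056/12 ≈ 0.00466667, n = 73
FV = $900.00 × ((1 + 0.056/12)^73 − 1) / (0.056/12)
FV = $900.00 × 86.736625
FV = $78,062.96

FV = PMT × ((1+r)^n - 1)/r = $78,062.96


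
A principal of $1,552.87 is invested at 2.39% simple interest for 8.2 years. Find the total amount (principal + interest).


Total amount formula: A = P(1 + rt) = P + P·r·t
Interest: I = P × r × t = $1,552.87 × 0.0239 × 8.2 = $304.33
A = P + I = $1,552.87 + $304.33 = $1,857.20

A = P + I = P(1 + rt) = $1,857.20


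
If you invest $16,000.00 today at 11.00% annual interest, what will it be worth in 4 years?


Future value formula: FV = PV × (1 + r)^t
FV = $16,000.00 × (1 + 0.11)^4
FV = $16,000.00 × 1.5180704
FV = $24,289.13

FV = PV × (1 + r)^t = $24,289.13


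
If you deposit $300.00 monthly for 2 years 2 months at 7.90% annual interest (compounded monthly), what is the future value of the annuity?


Future value of an ordinary annuity: FV = PMT × ((1 + r)^n − 1) / r
Monthly rate r = 0.079/12 ≈ 0.00658333, n = 26
FV = $300.00 × ((1 + 0.079/12)^26 − 1) / (0.079/12)
FV = $300.00 × 28.256660
FV = $8,477.00

FV = PMT × ((1+r)^n - 1)/r = $8,477.00


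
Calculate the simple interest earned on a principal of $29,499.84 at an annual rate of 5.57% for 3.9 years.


Simple interest formula: I = P × r × t
I = $29,499.84 × 0.0557 × 3.9
I = $6,408.25

I = P × r × t = $6,408.25


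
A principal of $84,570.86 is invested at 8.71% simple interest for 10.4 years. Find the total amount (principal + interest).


Total amount formula: A = P(1 + rt) = P + P·r·t
Interest: I = P × r × t = $84,570.86 × 0.0871 × 10.4 = $76,607.67
A = P + I = $84,570.86 + $76,607.67 = $161,178.53

A = P + I = P(1 + rt) = $161,178.53


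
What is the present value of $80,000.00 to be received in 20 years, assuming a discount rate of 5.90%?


Present value formula: PV = FV / (1 + r)^t
PV = $80,000.00 / (1 + 0.059)^20
PV = $80,000.00 / 3.147163
PV = $25,419.72

PV = FV / (1 + r)^t = $25,419.72


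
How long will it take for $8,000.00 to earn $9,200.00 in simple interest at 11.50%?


Rearrange the simple interest formula for t:
I = P × r × t  ⇒  t = I / (P × r)
t = $9,200.00 / ($8,000.00 × 0.115)
t = 10

t = I/(P×r) = 10 years


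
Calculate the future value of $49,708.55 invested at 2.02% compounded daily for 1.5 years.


Compound interest formula: A = P(1 + r/n)^(nt)
A = $49,708.55 × (1 + 0.0202/365)^(365 × 1.5)
Growth factor: (1 + 0.0202/365)^547.5 = 1.030763
A = $49,708.55 × 1.030763
A = $51,237.73

A = P(1 + r/n)^(nt) = $51,237.73


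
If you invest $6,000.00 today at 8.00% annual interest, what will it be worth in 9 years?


Future value formula: FV = PV × (1 + r)^t
FV = $6,000.00 × (1 + 0.08)^9
FV = $6,000.00 × 1.999005
FV = $11,994.03

FV = PV × (1 + r)^t = $11,994.03


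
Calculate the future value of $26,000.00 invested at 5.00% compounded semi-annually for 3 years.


Compound interest formula: A = P(1 + r/n)^(nt)
A = $26,000.00 × (1 + 0.05/2)^(2 × 3)
Growth factor: (1 + 0.05/2)^6 = 1.1596934
A = $26,000.00 × 1.1596934
A = $30,152.03

A = P(1 + r/n)^(nt) = $30,152.03


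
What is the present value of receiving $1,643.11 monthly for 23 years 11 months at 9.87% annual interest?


Present value of an ordinary annuity: PV = PMT × (1 − (1 + r)^(−n)) / r
Monthly rate r = 0.0987/12 = 0.008225, n = 287
PV = $1,643.11 × (1 − (1 + 0.0987/12)^(−287)) / (0.0987/12)
PV = $1,643.11 × 109.996175
PV = $180,735.82

PV = PMT × (1-(1+r)^(-n))/r = $180,735.82


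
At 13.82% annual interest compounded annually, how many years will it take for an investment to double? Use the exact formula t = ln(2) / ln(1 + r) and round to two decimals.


Doubling condition: (1 + r)^t = 2
Take ln of both sides: t × ln(1 + r) = ln(2)
t = ln(2) / ln(1 + r)
t = 0.693147 / 0.129448
t = 5.35

t = ln(2) / ln(1 + r) = 5.35 years


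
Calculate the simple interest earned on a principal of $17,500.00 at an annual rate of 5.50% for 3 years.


Simple interest formula: I = P × r × t
I = $17,500.00 × 0.055 × 3
I = $2,887.50

I = P × r × t = $2,887.50


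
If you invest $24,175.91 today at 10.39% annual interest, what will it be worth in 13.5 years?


Future value formula: FV = PV × (1 + r)^t
FV = $24,175.91 × (1 + 0.1039)^13.5
FV = $24,175.91 × 3.7979689
FV = $91,819.35

FV = PV × (1 + r)^t = $91,819.35


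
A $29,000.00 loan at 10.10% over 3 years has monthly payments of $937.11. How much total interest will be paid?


Total paid over the life of the loan = PMT × n.
Total paid = $937.11 × 36 = $33,735.96
Total interest = total paid − principal = $33,735.96 − $29,000.00 = $4,735.96

Total interest = (PMT × n) - PV = $4,735.96


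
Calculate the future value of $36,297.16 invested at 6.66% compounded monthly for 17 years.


Compound interest formula: A = P(1 + r/n)^(nt)
A = $36,297.16 × (1 + 0.0666/12)^(12 × 17)
Growth factor: (1 + 0.0666/12)^204 = 3.092778
A = $36,297.16 × 3.092778
A = $112,259.06

A = P(1 + r/n)^(nt) = $112,259.06


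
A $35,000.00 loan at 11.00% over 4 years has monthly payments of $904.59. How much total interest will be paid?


Total paid over the life of the loan = PMT × n.
Total paid = $904.59 × 48 = $43,420.32
Total interest = total paid − principal = $43,420.32 − $35,000.00 = $8,420.32

Total interest = (PMT × n) - PV = $8,420.32


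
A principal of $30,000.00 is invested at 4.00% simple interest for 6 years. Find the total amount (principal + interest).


Total amount formula: A = P(1 + rt) = P + P·r·t
Interest: I = P × r × t = $30,000.00 × 0.04 × 6 = $7,200.00
A = P + I = $30,000.00 + $7,200.00 = $37,200.00

A = P + I = P(1 + rt) = $37,200.00


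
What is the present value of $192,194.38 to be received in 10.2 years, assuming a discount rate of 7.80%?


Present value formula: PV = FV / (1 + r)^t
PV = $192,194.38 / (1 + 0.078)^10.2
PV = $192,194.38 / 2.1513514
PV = $89,336.58

PV = FV / (1 + r)^t = $89,336.58


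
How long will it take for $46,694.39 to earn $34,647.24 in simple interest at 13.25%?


Rearrange the simple interest formula for t:
I = P × r × t  ⇒  t = I / (P × r)
t = $34,647.24 / ($46,694.39 × 0.1325)
t = 5.6

t = I/(P×r) = 5.6 years


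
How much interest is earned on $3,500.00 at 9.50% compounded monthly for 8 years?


Compound interest earned = final amount − principal.
A = P(1 + r/n)^(nt) = $3,500.00 × (1 + 0.095/12)^(12 × 8) = $7,461.60
Interest = A − P = $7,461.60 − $3,500.00 = $3,961.60

Interest = A - P = $3,961.60


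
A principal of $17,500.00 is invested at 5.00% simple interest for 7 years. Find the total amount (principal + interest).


Total amount formula: A = P(1 + rt) = P + P·r·t
Interest: I = P × r × t = $17,500.00 × 0.05 × 7 = $6,125.00
A = P + I = $17,500.00 + $6,125.00 = $23,625.00

A = P + I = P(1 + rt) = $23,625.00


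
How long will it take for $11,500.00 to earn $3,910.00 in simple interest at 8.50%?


Rearrange the simple interest formula for t:
I = P × r × t  ⇒  t = I / (P × r)
t = $3,910.00 / ($11,500.00 × 0.085)
t = 4

t = I/(P×r) = 4 years


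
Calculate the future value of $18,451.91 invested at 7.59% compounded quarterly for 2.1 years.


Compound interest formula: A = P(1 + r/n)^(nt)
A = $18,451.91 × (1 + 0.0759/4)^(4 × 2.1)
Growth factor: (1 + 0.0759/4)^8.4 = 1.171045
A = $18,451.91 × 1.171045
A = $21,608.02

A = P(1 + r/n)^(nt) = $21,608.02


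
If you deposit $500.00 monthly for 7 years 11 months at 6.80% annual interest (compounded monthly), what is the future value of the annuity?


Future value of an ordinary annuity: FV = PMT × ((1 + r)^n − 1) / r
Monthly rate r = 0.068/12 ≈ 0.00566667, n = 95
FV = $500.00 × ((1 + 0.068/12)^95 − 1) / (0.068/12)
FV = $500.00 × 125.390825
FV = $62,695.41

FV = PMT × ((1+r)^n - 1)/r = $62,695.41


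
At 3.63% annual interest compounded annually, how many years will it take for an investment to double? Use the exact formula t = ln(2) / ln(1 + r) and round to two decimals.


Doubling condition: (1 + r)^t = 2
Take ln of both sides: t × ln(1 + r) = ln(2)
t = ln(2) / ln(1 + r)
t = 0.693147 / 0.035657
t = 19.44

t = ln(2) / ln(1 + r) = 19.44 years


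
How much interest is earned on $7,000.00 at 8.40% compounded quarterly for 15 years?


Compound interest earned = final amount − principal.
A = P(1 + r/n)^(nt) = $7,000.00 × (1 + 0.084/4)^(4 × 15) = $24,358.05
Interest = A − P = $24,358.05 − $7,000.00 = $17,358.05

Interest = A - P = $17,358.05


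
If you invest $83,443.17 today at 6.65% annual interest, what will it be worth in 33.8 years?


Future value formula: FV = PV × (1 + r)^t
FV = $83,443.17 × (1 + 0.0665)^33.8
FV = $83,443.17 × 8.8120522
FV = $735,305.57

FV = PV × (1 + r)^t = $735,305.57


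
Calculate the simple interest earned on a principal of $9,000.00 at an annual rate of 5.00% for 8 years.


Simple interest formula: I = P × r × t
I = $9,000.00 × 0.05 × 8
I = $3,600.00

I = P × r × t = $3,600.00


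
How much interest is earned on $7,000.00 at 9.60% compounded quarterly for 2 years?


Compound interest earned = final amount − principal.
A = P(1 + r/n)^(nt) = $7,000.00 × (1 + 0.096/4)^(4 × 2) = $8,462.48
Interest = A − P = $8,462.48 − $7,000.00 = $1,462.48

Interest = A - P = $1,462.48


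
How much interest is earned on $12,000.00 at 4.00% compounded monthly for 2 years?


Compound interest earned = final amount − principal.
A = P(1 + r/n)^(nt) = $12,000.00 × (1 + 0.04/12)^(12 × 2) = $12,997.72
Interest = A − P = $12,997.72 − $12,000.00 = $997.72

Interest = A - P = $997.72


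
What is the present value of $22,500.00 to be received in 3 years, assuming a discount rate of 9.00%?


Present value formula: PV = FV / (1 + r)^t
PV = $22,500.00 / (1 + 0.09)^3
PV = $22,500.00 / 1.295029
PV = $17,374.13

PV = FV / (1 + r)^t = $17,374.13


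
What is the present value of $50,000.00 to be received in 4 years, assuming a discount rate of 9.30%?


Present value formula: PV = FV / (1 + r)^t
PV = $50,000.00 / (1 + 0.093)^4
PV = $50,000.00 / 1.4271862
PV = $35,033.97

PV = FV / (1 + r)^t = $35,033.97


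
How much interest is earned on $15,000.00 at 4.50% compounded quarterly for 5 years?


Compound interest earned = final amount − principal.
A = P(1 + r/n)^(nt) = $15,000.00 × (1 + 0.045/4)^(4 × 5) = $18,761.26
Interest = A − P = $18,761.26 − $15,000.00 = $3,761.26

Interest = A - P = $3,761.26


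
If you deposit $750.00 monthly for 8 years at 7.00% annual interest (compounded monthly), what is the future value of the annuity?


Future value of an ordinary annuity: FV = PMT × ((1 + r)^n − 1) / r
Monthly rate r = 0.07/12 ≈ 0.00583333, n = 96
FV = $750.00 × ((1 + 0.07/12)^96 − 1) / (0.07/12)
FV = $750.00 × 128.198821
FV = $96,149.12

FV = PMT × ((1+r)^n - 1)/r = $96,149.12
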